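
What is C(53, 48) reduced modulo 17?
0

Using Lucas' theorem:
Write n=53 and k=48 in base 17:
n in base 17: [3, 2]
k in base 17: [2, 14]
C(53,48) mod 17 = ∏ C(n_i, k_i) mod 17
Digit binomials (mod 17): C(3,2) = 3; C(2,14) = 0 (k_i > n_i)
Product: 3 × 0 = 0 ≡ 0 (mod 17)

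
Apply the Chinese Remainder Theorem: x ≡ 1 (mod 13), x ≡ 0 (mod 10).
40

Using Chinese Remainder Theorem:
M = 13 × 10 = 130
M1 = 10, M2 = 13
y1 = 10^(-1) mod 13 = 4
y2 = 13^(-1) mod 10 = 7
x = (1×10×4 + 0×13×7) mod 130 = 40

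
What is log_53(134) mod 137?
95

Baby-step giant-step with step n = ⌈√137⌉ = 12.
Baby steps 53^j mod 137 (j:value) for j=0..11: 0:1, 1:53, 2:69, 3:95, 4:103, 5:116, 6:120, 7:58, 8:60, 9:29, 10:30, 11:83.
Giant-step multiplier: 53^(-12) ≡ 53^(136-12) = 53^124 ≡ 64 (mod 137).
Giant steps γ_i = 134·64^i mod 137: γ_0=134, γ_1=82, γ_2=42, γ_3=85, γ_4=97, γ_5=43, γ_6=12, γ_7=83 (in table at j=11).
x = i·n + j = 7·12 + 11 = 95.
Check: 53^95 ≡ 134 (mod 137).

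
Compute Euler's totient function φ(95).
72

95 = 5 × 19
φ(n) = n × ∏(1 - 1/p) for each prime p dividing n
φ(95) = 95 × (1 - 1/5) × (1 - 1/19) = 72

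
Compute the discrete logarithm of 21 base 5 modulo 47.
6

Baby-step giant-step with step n = ⌈√47⌉ = 7.
Baby steps 5^j mod 47 (j:value) for j=0..6: 0:1, 1:5, 2:25, 3:31, 4:14, 5:23, 6:21.
h = 21 is already in the table at j=6, so x = 6.
Check: 5^6 ≡ 21 (mod 47).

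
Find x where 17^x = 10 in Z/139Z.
15

Baby-step giant-step with step n = ⌈√139⌉ = 12.
Baby steps 17^j mod 139 (j:value) for j=0..11: 0:1, 1:17, 2:11, 3:48, 4:121, 5:111, 6:80, 7:109, 8:46, 9:87, 10:89, 11:123.
Giant-step multiplier: 17^(-12) ≡ 17^(138-12) = 17^126 ≡ 116 (mod 139).
Giant steps γ_i = 10·116^i mod 139: γ_0=10, γ_1=48 (in table at j=3).
x = i·n + j = 1·12 + 3 = 15.
Check: 17^15 ≡ 10 (mod 139).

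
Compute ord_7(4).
3

7 is prime, so ord(4) divides φ(7) = 6.
Divisors of 6: 1, 2, 3, 6.
Repeated squaring: 4^1 ≡ 4, 4^2 ≡ 2, 4^4 ≡ 4 (mod 7).
Test 4^d mod 7 for each divisor d in increasing order:
4^1 ≡ 4
4^2 ≡ 2
4^3 = 4^2·4^1 ≡ 1  ← first divisor giving 1
The order is 3.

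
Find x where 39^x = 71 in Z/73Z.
4

Baby-step giant-step with step n = ⌈√73⌉ = 9.
Baby steps 39^j mod 73 (j:value) for j=0..8: 0:1, 1:39, 2:61, 3:43, 4:71, 5:68, 6:24, 7:60, 8:4.
h = 71 is already in the table at j=4, so x = 4.
Check: 39^4 ≡ 71 (mod 73).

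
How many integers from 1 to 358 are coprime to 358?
178

358 = 2 × 179
φ(n) = n × ∏(1 - 1/p) for each prime p dividing n
φ(358) = 358 × (1 - 1/2) × (1 - 1/179) = 178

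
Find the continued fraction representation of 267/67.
[3; 1, 66]

Euclidean algorithm steps:
267 = 3 × 67 + 66
67 = 1 × 66 + 1
66 = 66 × 1 + 0
Continued fraction: [3; 1, 66]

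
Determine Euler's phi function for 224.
96

224 = 2^5 × 7
φ(n) = n × ∏(1 - 1/p) for each prime p dividing n
φ(224) = 224 × (1 - 1/2) × (1 - 1/7) = 96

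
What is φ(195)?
96

195 = 3 × 5 × 13
φ(n) = n × ∏(1 - 1/p) for each prime p dividing n
φ(195) = 195 × (1 - 1/3) × (1 - 1/5) × (1 - 1/13) = 96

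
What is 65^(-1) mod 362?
39

gcd(65, 362) = 1, so the inverse exists.
Extended Euclidean algorithm on (362, 65):
362 = 5 × 65 + 37  ⟹  37 = (1)·362 + (-5)·65
65 = 1 × 37 + 28  ⟹  28 = (-1)·362 + (6)·65
37 = 1 × 28 + 9  ⟹  9 = (2)·362 + (-11)·65
28 = 3 × 9 + 1  ⟹  1 = (-7)·362 + (39)·65
So (39)·65 ≡ 1 (mod 362), i.e. 65^(-1) ≡ 39 (mod 362).
Check: 65 × 39 = 2535 ≡ 1 (mod 362)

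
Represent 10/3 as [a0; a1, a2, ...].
[3; 3]

Euclidean algorithm steps:
10 = 3 × 3 + 1
3 = 3 × 1 + 0
Continued fraction: [3; 3]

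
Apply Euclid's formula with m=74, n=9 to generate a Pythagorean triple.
(5395, 1332, 5557)

Euclid's formula: a = m² - n², b = 2mn, c = m² + n²
m = 74, n = 9
a = 74² - 9² = 5476 - 81 = 5395
b = 2 × 74 × 9 = 1332
c = 74² + 9² = 5476 + 81 = 5557
Verification: 5395² + 1332² = 29106025 + 1774224 = 30880249 = 5557² ✓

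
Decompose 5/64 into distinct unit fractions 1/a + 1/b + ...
1/13 + 1/832

Greedy algorithm:
5/64: ceiling(64/5) = 13, use 1/13
1/832: ceiling(832/1) = 832, use 1/832
Result: 5/64 = 1/13 + 1/832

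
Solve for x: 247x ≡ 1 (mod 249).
124

gcd(247, 249) = 1, so the inverse exists.
Extended Euclidean algorithm on (249, 247):
249 = 1 × 247 + 2  ⟹  2 = (1)·249 + (-1)·247
247 = 123 × 2 + 1  ⟹  1 = (-123)·249 + (124)·247
So (124)·247 ≡ 1 (mod 249), i.e. 247^(-1) ≡ 124 (mod 249).
Check: 247 × 124 = 30628 ≡ 1 (mod 249)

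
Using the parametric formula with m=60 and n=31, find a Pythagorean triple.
(2639, 3720, 4561)

Euclid's formula: a = m² - n², b = 2mn, c = m² + n²
m = 60, n = 31
a = 60² - 31² = 3600 - 961 = 2639
b = 2 × 60 × 31 = 3720
c = 60² + 31² = 3600 + 961 = 4561
Verification: 2639² + 3720² = 6964321 + 13838400 = 20802721 = 4561² ✓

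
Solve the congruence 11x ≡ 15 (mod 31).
x ≡ 7 (mod 31)

gcd(11, 31) = 1, which divides 15, so solutions exist.
Find 11^(-1) mod 31 by the extended Euclidean algorithm:
31 = 2 × 11 + 9  ⟹  9 = (1)·31 + (-2)·11
11 = 1 × 9 + 2  ⟹  2 = (-1)·31 + (3)·11
9 = 4 × 2 + 1  ⟹  1 = (5)·31 + (-14)·11
So (-14)·11 ≡ 1 (mod 31), i.e. 11^(-1) ≡ -14 ≡ 17 (mod 31).
x ≡ 17 × 15 = 255 ≡ 7 (mod 31).
Check: 11 × 7 = 77 ≡ 15 (mod 31).
Unique solution: x ≡ 7 (mod 31)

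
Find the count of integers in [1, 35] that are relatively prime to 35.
24

35 = 5 × 7
φ(n) = n × ∏(1 - 1/p) for each prime p dividing n
φ(35) = 35 × (1 - 1/5) × (1 - 1/7) = 24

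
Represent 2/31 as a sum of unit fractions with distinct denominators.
1/16 + 1/496

Greedy algorithm:
2/31: ceiling(31/2) = 16, use 1/16
1/496: ceiling(496/1) = 496, use 1/496
Result: 2/31 = 1/16 + 1/496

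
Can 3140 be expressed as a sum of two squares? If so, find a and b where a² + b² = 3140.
2² + 56² (a=2, b=56)

Factorization: 3140 = 2^2 × 5 × 157
By Fermat: n is sum of two squares iff every prime p ≡ 3 (mod 4) appears to even power.
All primes ≡ 3 (mod 4) appear to even power.
Search a = 0, 1, 2, … for 3140 - a² a perfect square: first hit at a = 2: 3140 - 4 = 3136 = 56².
3140 = 2² + 56² = 4 + 3136 ✓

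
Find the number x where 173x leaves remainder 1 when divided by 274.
255

gcd(173, 274) = 1, so the inverse exists.
Extended Euclidean algorithm on (274, 173):
274 = 1 × 173 + 101  ⟹  101 = (1)·274 + (-1)·173
173 = 1 × 101 + 72  ⟹  72 = (-1)·274 + (2)·173
101 = 1 × 72 + 29  ⟹  29 = (2)·274 + (-3)·173
72 = 2 × 29 + 14  ⟹  14 = (-5)·274 + (8)·173
29 = 2 × 14 + 1  ⟹  1 = (12)·274 + (-19)·173
So (-19)·173 ≡ 1 (mod 274), i.e. 173^(-1) ≡ -19 ≡ 255 (mod 274).
Check: 173 × 255 = 44115 ≡ 1 (mod 274)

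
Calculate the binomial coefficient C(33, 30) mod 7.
3

Using Lucas' theorem:
Write n=33 and k=30 in base 7:
n in base 7: [4, 5]
k in base 7: [4, 2]
C(33,30) mod 7 = ∏ C(n_i, k_i) mod 7
Digit binomials (mod 7): C(4,4) = 1; C(5,2) = 10 ≡ 3
Product: 1 × 3 = 3 ≡ 3 (mod 7)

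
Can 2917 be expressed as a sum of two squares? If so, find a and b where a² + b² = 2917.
1² + 54² (a=1, b=54)

Factorization: 2917 = 2917
By Fermat: n is sum of two squares iff every prime p ≡ 3 (mod 4) appears to even power.
All primes ≡ 3 (mod 4) appear to even power.
Search a = 0, 1, 2, … for 2917 - a² a perfect square: first hit at a = 1: 2917 - 1 = 2916 = 54².
2917 = 1² + 54² = 1 + 2916 ✓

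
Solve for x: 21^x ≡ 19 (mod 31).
26

Baby-step giant-step with step n = ⌈√31⌉ = 6.
Baby steps 21^j mod 31 (j:value) for j=0..5: 0:1, 1:21, 2:7, 3:23, 4:18, 5:6.
Giant-step multiplier: 21^(-6) ≡ 21^(30-6) = 21^24 ≡ 16 (mod 31).
Giant steps γ_i = 19·16^i mod 31: γ_0=19, γ_1=25, γ_2=28, γ_3=14, γ_4=7 (in table at j=2).
x = i·n + j = 4·6 + 2 = 26.
Check: 21^26 ≡ 19 (mod 31).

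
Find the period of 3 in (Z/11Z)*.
5

11 is prime, so ord(3) divides φ(11) = 10.
Divisors of 10: 1, 2, 5, 10.
Repeated squaring: 3^1 ≡ 3, 3^2 ≡ 9, 3^4 ≡ 4, 3^8 ≡ 5 (mod 11).
Test 3^d mod 11 for each divisor d in increasing order:
3^1 ≡ 3
3^2 ≡ 9
3^5 = 3^4·3^1 ≡ 1  ← first divisor giving 1
The order is 5.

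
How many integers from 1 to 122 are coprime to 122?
60

122 = 2 × 61
φ(n) = n × ∏(1 - 1/p) for each prime p dividing n
φ(122) = 122 × (1 - 1/2) × (1 - 1/61) = 60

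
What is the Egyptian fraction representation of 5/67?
1/14 + 1/313 + 1/293594

Greedy algorithm:
5/67: ceiling(67/5) = 14, use 1/14
3/938: ceiling(938/3) = 313, use 1/313
1/293594: ceiling(293594/1) = 293594, use 1/293594
Result: 5/67 = 1/14 + 1/313 + 1/293594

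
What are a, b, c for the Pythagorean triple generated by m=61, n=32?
(2697, 3904, 4745)

Euclid's formula: a = m² - n², b = 2mn, c = m² + n²
m = 61, n = 32
a = 61² - 32² = 3721 - 1024 = 2697
b = 2 × 61 × 32 = 3904
c = 61² + 32² = 3721 + 1024 = 4745
Verification: 2697² + 3904² = 7273809 + 15241216 = 22515025 = 4745² ✓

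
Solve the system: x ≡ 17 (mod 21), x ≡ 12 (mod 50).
962

Using Chinese Remainder Theorem:
M = 21 × 50 = 1050
M1 = 50, M2 = 21
y1 = 50^(-1) mod 21 = 8
y2 = 21^(-1) mod 50 = 31
x = (17×50×8 + 12×21×31) mod 1050 = 962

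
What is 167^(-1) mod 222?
113

gcd(167, 222) = 1, so the inverse exists.
Extended Euclidean algorithm on (222, 167):
222 = 1 × 167 + 55  ⟹  55 = (1)·222 + (-1)·167
167 = 3 × 55 + 2  ⟹  2 = (-3)·222 + (4)·167
55 = 27 × 2 + 1  ⟹  1 = (82)·222 + (-109)·167
So (-109)·167 ≡ 1 (mod 222), i.e. 167^(-1) ≡ -109 ≡ 113 (mod 222).
Check: 167 × 113 = 18871 ≡ 1 (mod 222)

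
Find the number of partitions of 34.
12310

p(n) counts ways to write n as a sum of positive integers (order ignored).
Euler's pentagonal recurrence: p(k) = p(k-1) + p(k-2) - p(k-5) - p(k-7) + p(k-12) + p(k-15) - ... (offsets j(3j∓1)/2, signs ++--, p(0)=1, p(<0)=0).
DP table for k = 0..33: p(0)=1, p(1)=1, p(2)=2, p(3)=3, p(4)=5, p(5)=7, p(6)=11, p(7)=15, p(8)=22, p(9)=30, p(10)=42, p(11)=56, p(12)=77, p(13)=101, p(14)=135, p(15)=176, p(16)=231, p(17)=297, p(18)=385, p(19)=490, p(20)=627, p(21)=792, p(22)=1002, p(23)=1255, p(24)=1575, p(25)=1958, p(26)=2436, p(27)=3010, p(28)=3718, p(29)=4565, p(30)=5604, p(31)=6842, p(32)=8349, p(33)=10143.
Final step: p(34) = p(33) + p(32) - p(29) - p(27) + p(22) + p(19) - p(12) - p(8)
= 10143 + 8349 - 4565 - 3010 + 1002 + 490 - 77 - 22
= 12310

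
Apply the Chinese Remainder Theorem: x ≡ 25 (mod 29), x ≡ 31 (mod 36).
895

Using Chinese Remainder Theorem:
M = 29 × 36 = 1044
M1 = 36, M2 = 29
y1 = 36^(-1) mod 29 = 25
y2 = 29^(-1) mod 36 = 5
x = (25×36×25 + 31×29×5) mod 1044 = 895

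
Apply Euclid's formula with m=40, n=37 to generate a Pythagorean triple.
(231, 2960, 2969)

Euclid's formula: a = m² - n², b = 2mn, c = m² + n²
m = 40, n = 37
a = 40² - 37² = 1600 - 1369 = 231
b = 2 × 40 × 37 = 2960
c = 40² + 37² = 1600 + 1369 = 2969
Verification: 231² + 2960² = 53361 + 8761600 = 8814961 = 2969² ✓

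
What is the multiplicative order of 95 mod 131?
130

131 is prime, so ord(95) divides φ(131) = 130.
Divisors of 130: 1, 2, 5, 10, 13, 26, 65, 130.
Repeated squaring: 95^1 ≡ 95, 95^2 ≡ 117, 95^4 ≡ 65, 95^8 ≡ 33, 95^16 ≡ 41, 95^32 ≡ 109, 95^64 ≡ 91, 95^128 ≡ 28 (mod 131).
Test 95^d mod 131 for each divisor d in increasing order:
95^1 ≡ 95
95^2 ≡ 117
95^5 = 95^4·95^1 ≡ 18
95^10 = 95^8·95^2 ≡ 62
95^13 = 95^8·95^4·95^1 ≡ 70
95^26 = 95^16·95^8·95^2 ≡ 53
95^65 = 95^64·95^1 ≡ 130
95^130 = 95^128·95^2 ≡ 1  ← first divisor giving 1
The order is 130.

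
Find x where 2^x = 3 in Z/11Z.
8

Baby-step giant-step with step n = ⌈√11⌉ = 4.
Baby steps 2^j mod 11 (j:value) for j=0..3: 0:1, 1:2, 2:4, 3:8.
Giant-step multiplier: 2^(-4) ≡ 2^(10-4) = 2^6 ≡ 9 (mod 11).
Giant steps γ_i = 3·9^i mod 11: γ_0=3, γ_1=5, γ_2=1 (in table at j=0).
x = i·n + j = 2·4 + 0 = 8.
Check: 2^8 ≡ 3 (mod 11).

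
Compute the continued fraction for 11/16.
[0; 1, 2, 5]

Euclidean algorithm steps:
11 = 0 × 16 + 11
16 = 1 × 11 + 5
11 = 2 × 5 + 1
5 = 5 × 1 + 0
Continued fraction: [0; 1, 2, 5]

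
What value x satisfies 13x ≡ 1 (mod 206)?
111

gcd(13, 206) = 1, so the inverse exists.
Extended Euclidean algorithm on (206, 13):
206 = 15 × 13 + 11  ⟹  11 = (1)·206 + (-15)·13
13 = 1 × 11 + 2  ⟹  2 = (-1)·206 + (16)·13
11 = 5 × 2 + 1  ⟹  1 = (6)·206 + (-95)·13
So (-95)·13 ≡ 1 (mod 206), i.e. 13^(-1) ≡ -95 ≡ 111 (mod 206).
Check: 13 × 111 = 1443 ≡ 1 (mod 206)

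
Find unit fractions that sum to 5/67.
1/14 + 1/313 + 1/293594

Greedy algorithm:
5/67: ceiling(67/5) = 14, use 1/14
3/938: ceiling(938/3) = 313, use 1/313
1/293594: ceiling(293594/1) = 293594, use 1/293594
Result: 5/67 = 1/14 + 1/313 + 1/293594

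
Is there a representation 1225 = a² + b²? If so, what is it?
0² + 35² (a=0, b=35)

Factorization: 1225 = 5^2 × 7^2
By Fermat: n is sum of two squares iff every prime p ≡ 3 (mod 4) appears to even power.
All primes ≡ 3 (mod 4) appear to even power.
Search a = 0, 1, 2, … for 1225 - a² a perfect square: first hit at a = 0: 1225 - 0 = 1225 = 35².
1225 = 0² + 35² = 0 + 1225 ✓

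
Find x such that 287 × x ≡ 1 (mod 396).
287

gcd(287, 396) = 1, so the inverse exists.
Extended Euclidean algorithm on (396, 287):
396 = 1 × 287 + 109  ⟹  109 = (1)·396 + (-1)·287
287 = 2 × 109 + 69  ⟹  69 = (-2)·396 + (3)·287
109 = 1 × 69 + 40  ⟹  40 = (3)·396 + (-4)·287
69 = 1 × 40 + 29  ⟹  29 = (-5)·396 + (7)·287
40 = 1 × 29 + 11  ⟹  11 = (8)·396 + (-11)·287
29 = 2 × 11 + 7  ⟹  7 = (-21)·396 + (29)·287
11 = 1 × 7 + 4  ⟹  4 = (29)·396 + (-40)·287
7 = 1 × 4 + 3  ⟹  3 = (-50)·396 + (69)·287
4 = 1 × 3 + 1  ⟹  1 = (79)·396 + (-109)·287
So (-109)·287 ≡ 1 (mod 396), i.e. 287^(-1) ≡ -109 ≡ 287 (mod 396).
Check: 287 × 287 = 82369 ≡ 1 (mod 396)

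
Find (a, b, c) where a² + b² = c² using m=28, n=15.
(559, 840, 1009)

Euclid's formula: a = m² - n², b = 2mn, c = m² + n²
m = 28, n = 15
a = 28² - 15² = 784 - 225 = 559
b = 2 × 28 × 15 = 840
c = 28² + 15² = 784 + 225 = 1009
Verification: 559² + 840² = 312481 + 705600 = 1018081 = 1009² ✓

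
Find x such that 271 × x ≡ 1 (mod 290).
61

gcd(271, 290) = 1, so the inverse exists.
Extended Euclidean algorithm on (290, 271):
290 = 1 × 271 + 19  ⟹  19 = (1)·290 + (-1)·271
271 = 14 × 19 + 5  ⟹  5 = (-14)·290 + (15)·271
19 = 3 × 5 + 4  ⟹  4 = (43)·290 + (-46)·271
5 = 1 × 4 + 1  ⟹  1 = (-57)·290 + (61)·271
So (61)·271 ≡ 1 (mod 290), i.e. 271^(-1) ≡ 61 (mod 290).
Check: 271 × 61 = 16531 ≡ 1 (mod 290)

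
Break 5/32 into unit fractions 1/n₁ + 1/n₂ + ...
1/7 + 1/75 + 1/16800

Greedy algorithm:
5/32: ceiling(32/5) = 7, use 1/7
3/224: ceiling(224/3) = 75, use 1/75
1/16800: ceiling(16800/1) = 16800, use 1/16800
Result: 5/32 = 1/7 + 1/75 + 1/16800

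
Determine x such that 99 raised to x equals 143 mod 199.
5

Baby-step giant-step with step n = ⌈√199⌉ = 15.
Baby steps 99^j mod 199 (j:value) for j=0..14: 0:1, 1:99, 2:50, 3:174, 4:112, 5:143, 6:28, 7:185, 8:7, 9:96, 10:151, 11:24, 12:187, 13:6, 14:196.
h = 143 is already in the table at j=5, so x = 5.
Check: 99^5 ≡ 143 (mod 199).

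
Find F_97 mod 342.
127

Matrix identity: Q^n = [[F_(n+1), F_n], [F_n, F_(n-1)]] with Q = [[1,1],[1,0]].
n = 97 = 1100001₂. Square-and-multiply, entries mod 342:
Q^1 = [[1,1],[1,0]]
Q^3 = (Q^1)²·Q = [[3,2],[2,1]]
Q^6 = (Q^3)² = [[13,8],[8,5]]
Q^12 = (Q^6)² = [[233,144],[144,89]]
Q^24 = (Q^12)² = [[127,198],[198,271]]
Q^48 = (Q^24)² = [[271,144],[144,127]]
Q^97 = (Q^48)²·Q = [[325,127],[127,198]]
F_97 mod 342 = Q^97[0][1] = 127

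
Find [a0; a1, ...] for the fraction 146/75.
[1; 1, 17, 1, 3]

Euclidean algorithm steps:
146 = 1 × 75 + 71
75 = 1 × 71 + 4
71 = 17 × 4 + 3
4 = 1 × 3 + 1
3 = 3 × 1 + 0
Continued fraction: [1; 1, 17, 1, 3]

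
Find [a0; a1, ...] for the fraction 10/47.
[0; 4, 1, 2, 3]

Euclidean algorithm steps:
10 = 0 × 47 + 10
47 = 4 × 10 + 7
10 = 1 × 7 + 3
7 = 2 × 3 + 1
3 = 3 × 1 + 0
Continued fraction: [0; 4, 1, 2, 3]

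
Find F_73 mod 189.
55

Matrix identity: Q^n = [[F_(n+1), F_n], [F_n, F_(n-1)]] with Q = [[1,1],[1,0]].
n = 73 = 1001001₂. Square-and-multiply, entries mod 189:
Q^1 = [[1,1],[1,0]]
Q^2 = (Q^1)² = [[2,1],[1,1]]
Q^4 = (Q^2)² = [[5,3],[3,2]]
Q^9 = (Q^4)²·Q = [[55,34],[34,21]]
Q^18 = (Q^9)² = [[23,127],[127,85]]
Q^36 = (Q^18)² = [[26,108],[108,107]]
Q^73 = (Q^36)²·Q = [[55,55],[55,0]]
F_73 mod 189 = Q^73[0][1] = 55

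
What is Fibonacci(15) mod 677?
610

Matrix identity: Q^n = [[F_(n+1), F_n], [F_n, F_(n-1)]] with Q = [[1,1],[1,0]].
n = 15 = 1111₂. Square-and-multiply, entries mod 677:
Q^1 = [[1,1],[1,0]]
Q^3 = (Q^1)²·Q = [[3,2],[2,1]]
Q^7 = (Q^3)²·Q = [[21,13],[13,8]]
Q^15 = (Q^7)²·Q = [[310,610],[610,377]]
F_15 mod 677 = Q^15[0][1] = 610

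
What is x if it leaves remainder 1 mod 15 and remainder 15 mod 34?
151

Using Chinese Remainder Theorem:
M = 15 × 34 = 510
M1 = 34, M2 = 15
y1 = 34^(-1) mod 15 = 4
y2 = 15^(-1) mod 34 = 25
x = (1×34×4 + 15×15×25) mod 510 = 151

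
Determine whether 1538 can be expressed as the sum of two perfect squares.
13² + 37² (a=13, b=37)

Factorization: 1538 = 2 × 769
By Fermat: n is sum of two squares iff every prime p ≡ 3 (mod 4) appears to even power.
All primes ≡ 3 (mod 4) appear to even power.
Search a = 0, 1, 2, … for 1538 - a² a perfect square: first hit at a = 13: 1538 - 169 = 1369 = 37².
1538 = 13² + 37² = 169 + 1369 ✓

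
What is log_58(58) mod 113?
1

Baby-step giant-step with step n = ⌈√113⌉ = 11.
Baby steps 58^j mod 113 (j:value) for j=0..10: 0:1, 1:58, 2:87, 3:74, 4:111, 5:110, 6:52, 7:78, 8:4, 9:6, 10:9.
h = 58 is already in the table at j=1, so x = 1.
Check: 58^1 ≡ 58 (mod 113).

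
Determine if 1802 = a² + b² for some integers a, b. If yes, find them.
11² + 41² (a=11, b=41)

Factorization: 1802 = 2 × 17 × 53
By Fermat: n is sum of two squares iff every prime p ≡ 3 (mod 4) appears to even power.
All primes ≡ 3 (mod 4) appear to even power.
Search a = 0, 1, 2, … for 1802 - a² a perfect square: first hit at a = 11: 1802 - 121 = 1681 = 41².
1802 = 11² + 41² = 121 + 1681 ✓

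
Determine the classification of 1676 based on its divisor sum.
deficient

Proper divisors of 1676: sum = 1 + 2 + 4 + 419 + 838 = 1264
Since 1264 < 1676, 1676 is deficient.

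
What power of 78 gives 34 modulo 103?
6

Baby-step giant-step with step n = ⌈√103⌉ = 11.
Baby steps 78^j mod 103 (j:value) for j=0..10: 0:1, 1:78, 2:7, 3:31, 4:49, 5:11, 6:34, 7:77, 8:32, 9:24, 10:18.
h = 34 is already in the table at j=6, so x = 6.
Check: 78^6 ≡ 34 (mod 103).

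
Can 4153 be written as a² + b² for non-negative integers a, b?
43² + 48² (a=43, b=48)

Factorization: 4153 = 4153
By Fermat: n is sum of two squares iff every prime p ≡ 3 (mod 4) appears to even power.
All primes ≡ 3 (mod 4) appear to even power.
Search a = 0, 1, 2, … for 4153 - a² a perfect square: first hit at a = 43: 4153 - 1849 = 2304 = 48².
4153 = 43² + 48² = 1849 + 2304 ✓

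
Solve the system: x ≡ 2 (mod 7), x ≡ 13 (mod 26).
65

Using Chinese Remainder Theorem:
M = 7 × 26 = 182
M1 = 26, M2 = 7
y1 = 26^(-1) mod 7 = 3
y2 = 7^(-1) mod 26 = 15
x = (2×26×3 + 13×7×15) mod 182 = 65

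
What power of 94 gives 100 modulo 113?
106

Baby-step giant-step with step n = ⌈√113⌉ = 11.
Baby steps 94^j mod 113 (j:value) for j=0..10: 0:1, 1:94, 2:22, 3:34, 4:32, 5:70, 6:26, 7:71, 8:7, 9:93, 10:41.
Giant-step multiplier: 94^(-11) ≡ 94^(112-11) = 94^101 ≡ 66 (mod 113).
Giant steps γ_i = 100·66^i mod 113: γ_0=100, γ_1=46, γ_2=98, γ_3=27, γ_4=87, γ_5=92, γ_6=83, γ_7=54, γ_8=61, γ_9=71 (in table at j=7).
x = i·n + j = 9·11 + 7 = 106.
Check: 94^106 ≡ 100 (mod 113).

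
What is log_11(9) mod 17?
14

Baby-step giant-step with step n = ⌈√17⌉ = 5.
Baby steps 11^j mod 17 (j:value) for j=0..4: 0:1, 1:11, 2:2, 3:5, 4:4.
Giant-step multiplier: 11^(-5) ≡ 11^(16-5) = 11^11 ≡ 12 (mod 17).
Giant steps γ_i = 9·12^i mod 17: γ_0=9, γ_1=6, γ_2=4 (in table at j=4).
x = i·n + j = 2·5 + 4 = 14.
Check: 11^14 ≡ 9 (mod 17).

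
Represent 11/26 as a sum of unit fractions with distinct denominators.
1/3 + 1/12 + 1/156

Greedy algorithm:
11/26: ceiling(26/11) = 3, use 1/3
7/78: ceiling(78/7) = 12, use 1/12
1/156: ceiling(156/1) = 156, use 1/156
Result: 11/26 = 1/3 + 1/12 + 1/156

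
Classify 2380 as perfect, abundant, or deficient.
abundant

Proper divisors of 2380: sum = 1 + 2 + 4 + 5 + 7 + 10 + 14 + 17 + ... + 340 + 476 + 595 + 1190 (23 divisors) = 3668
Since 3668 > 2380, 2380 is abundant.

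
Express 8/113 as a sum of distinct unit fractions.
1/15 + 1/243 + 1/68648 + 1/9425027160

Greedy algorithm:
8/113: ceiling(113/8) = 15, use 1/15
7/1695: ceiling(1695/7) = 243, use 1/243
2/137295: ceiling(137295/2) = 68648, use 1/68648
1/9425027160: ceiling(9425027160/1) = 9425027160, use 1/9425027160
Result: 8/113 = 1/15 + 1/243 + 1/68648 + 1/9425027160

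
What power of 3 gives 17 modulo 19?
16

Baby-step giant-step with step n = ⌈√19⌉ = 5.
Baby steps 3^j mod 19 (j:value) for j=0..4: 0:1, 1:3, 2:9, 3:8, 4:5.
Giant-step multiplier: 3^(-5) ≡ 3^(18-5) = 3^13 ≡ 14 (mod 19).
Giant steps γ_i = 17·14^i mod 19: γ_0=17, γ_1=10, γ_2=7, γ_3=3 (in table at j=1).
x = i·n + j = 3·5 + 1 = 16.
Check: 3^16 ≡ 17 (mod 19).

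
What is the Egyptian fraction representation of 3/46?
1/16 + 1/368

Greedy algorithm:
3/46: ceiling(46/3) = 16, use 1/16
1/368: ceiling(368/1) = 368, use 1/368
Result: 3/46 = 1/16 + 1/368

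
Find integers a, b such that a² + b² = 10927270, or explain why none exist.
Not possible

Factorization: 10927270 = 2 × 5 × 103^3
By Fermat: n is sum of two squares iff every prime p ≡ 3 (mod 4) appears to even power.
Prime(s) ≡ 3 (mod 4) with odd exponent: [(103, 3)]
Therefore 10927270 cannot be expressed as a² + b².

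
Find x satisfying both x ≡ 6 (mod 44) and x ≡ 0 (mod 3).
6

Using Chinese Remainder Theorem:
M = 44 × 3 = 132
M1 = 3, M2 = 44
y1 = 3^(-1) mod 44 = 15
y2 = 44^(-1) mod 3 = 2
x = (6×3×15 + 0×44×2) mod 132 = 6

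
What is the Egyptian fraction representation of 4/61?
1/16 + 1/326 + 1/159088

Greedy algorithm:
4/61: ceiling(61/4) = 16, use 1/16
3/976: ceiling(976/3) = 326, use 1/326
1/159088: ceiling(159088/1) = 159088, use 1/159088
Result: 4/61 = 1/16 + 1/326 + 1/159088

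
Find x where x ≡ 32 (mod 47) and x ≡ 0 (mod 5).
220

Using Chinese Remainder Theorem:
M = 47 × 5 = 235
M1 = 5, M2 = 47
y1 = 5^(-1) mod 47 = 19
y2 = 47^(-1) mod 5 = 3
x = (32×5×19 + 0×47×3) mod 235 = 220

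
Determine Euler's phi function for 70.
24

70 = 2 × 5 × 7
φ(n) = n × ∏(1 - 1/p) for each prime p dividing n
φ(70) = 70 × (1 - 1/2) × (1 - 1/5) × (1 - 1/7) = 24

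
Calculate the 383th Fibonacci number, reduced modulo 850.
97

Matrix identity: Q^n = [[F_(n+1), F_n], [F_n, F_(n-1)]] with Q = [[1,1],[1,0]].
n = 383 = 101111111₂. Square-and-multiply, entries mod 850:
Q^1 = [[1,1],[1,0]]
Q^2 = (Q^1)² = [[2,1],[1,1]]
Q^5 = (Q^2)²·Q = [[8,5],[5,3]]
Q^11 = (Q^5)²·Q = [[144,89],[89,55]]
Q^23 = (Q^11)²·Q = [[468,607],[607,711]]
Q^47 = (Q^23)²·Q = [[76,123],[123,803]]
Q^95 = (Q^47)²·Q = [[672,505],[505,167]]
Q^191 = (Q^95)²·Q = [[654,259],[259,395]]
Q^383 = (Q^191)²·Q = [[638,97],[97,541]]
F_383 mod 850 = Q^383[0][1] = 97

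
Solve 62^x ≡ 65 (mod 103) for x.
29

Baby-step giant-step with step n = ⌈√103⌉ = 11.
Baby steps 62^j mod 103 (j:value) for j=0..10: 0:1, 1:62, 2:33, 3:89, 4:59, 5:53, 6:93, 7:101, 8:82, 9:37, 10:28.
Giant-step multiplier: 62^(-11) ≡ 62^(102-11) = 62^91 ≡ 48 (mod 103).
Giant steps γ_i = 65·48^i mod 103: γ_0=65, γ_1=30, γ_2=101 (in table at j=7).
x = i·n + j = 2·11 + 7 = 29.
Check: 62^29 ≡ 65 (mod 103).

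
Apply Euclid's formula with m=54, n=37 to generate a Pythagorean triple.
(1547, 3996, 4285)

Euclid's formula: a = m² - n², b = 2mn, c = m² + n²
m = 54, n = 37
a = 54² - 37² = 2916 - 1369 = 1547
b = 2 × 54 × 37 = 3996
c = 54² + 37² = 2916 + 1369 = 4285
Verification: 1547² + 3996² = 2393209 + 15968016 = 18361225 = 4285² ✓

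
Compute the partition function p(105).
342325709

p(n) counts ways to write n as a sum of positive integers (order ignored).
Euler's pentagonal recurrence: p(k) = p(k-1) + p(k-2) - p(k-5) - p(k-7) + p(k-12) + p(k-15) - ... (offsets j(3j∓1)/2, signs ++--, p(0)=1, p(<0)=0).
DP table for k = 0..104: p(0)=1, p(1)=1, p(2)=2, p(3)=3, p(4)=5, p(5)=7, p(6)=11, p(7)=15, p(8)=22, p(9)=30, p(10)=42, p(11)=56, p(12)=77, p(13)=101, p(14)=135, p(15)=176, p(16)=231, p(17)=297, p(18)=385, p(19)=490, p(20)=627, p(21)=792, p(22)=1002, p(23)=1255, p(24)=1575, p(25)=1958, p(26)=2436, p(27)=3010, p(28)=3718, p(29)=4565, p(30)=5604, p(31)=6842, p(32)=8349, p(33)=10143, p(34)=12310, p(35)=14883, p(36)=17977, p(37)=21637, p(38)=26015, p(39)=31185, p(40)=37338, p(41)=44583, p(42)=53174, p(43)=63261, p(44)=75175, p(45)=89134, p(46)=105558, p(47)=124754, p(48)=147273, p(49)=173525, p(50)=204226, p(51)=239943, p(52)=281589, p(53)=329931, p(54)=386155, p(55)=451276, p(56)=526823, p(57)=614154, p(58)=715220, p(59)=831820, p(60)=966467, p(61)=1121505, p(62)=1300156, p(63)=1505499, p(64)=1741630, p(65)=2012558, p(66)=2323520, p(67)=2679689, p(68)=3087735, p(69)=3554345, p(70)=4087968, p(71)=4697205, p(72)=5392783, p(73)=6185689, p(74)=7089500, p(75)=8118264, p(76)=9289091, p(77)=10619863, p(78)=12132164, p(79)=13848650, p(80)=15796476, p(81)=18004327, p(82)=20506255, p(83)=23338469, p(84)=26543660, p(85)=30167357, p(86)=34262962, p(87)=38887673, p(88)=44108109, p(89)=49995925, p(90)=56634173, p(91)=64112359, p(92)=72533807, p(93)=82010177, p(94)=92669720, p(95)=104651419, p(96)=118114304, p(97)=133230930, p(98)=150198136, p(99)=169229875, p(100)=190569292, p(101)=214481126, p(102)=241265379, p(103)=271248950, p(104)=304801365.
Final step: p(105) = p(104) + p(103) - p(100) - p(98) + p(93) + p(90) - p(83) - p(79) + p(70) + p(65) - p(54) - p(48) + p(35) + p(28) - p(13) - p(5)
= 304801365 + 271248950 - 190569292 - 150198136 + 82010177 + 56634173 - 23338469 - 13848650 + 4087968 + 2012558 - 386155 - 147273 + 14883 + 3718 - 101 - 7
= 342325709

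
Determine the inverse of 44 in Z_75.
29

gcd(44, 75) = 1, so the inverse exists.
Extended Euclidean algorithm on (75, 44):
75 = 1 × 44 + 31  ⟹  31 = (1)·75 + (-1)·44
44 = 1 × 31 + 13  ⟹  13 = (-1)·75 + (2)·44
31 = 2 × 13 + 5  ⟹  5 = (3)·75 + (-5)·44
13 = 2 × 5 + 3  ⟹  3 = (-7)·75 + (12)·44
5 = 1 × 3 + 2  ⟹  2 = (10)·75 + (-17)·44
3 = 1 × 2 + 1  ⟹  1 = (-17)·75 + (29)·44
So (29)·44 ≡ 1 (mod 75), i.e. 44^(-1) ≡ 29 (mod 75).
Check: 44 × 29 = 1276 ≡ 1 (mod 75)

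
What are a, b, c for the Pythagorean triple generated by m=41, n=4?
(1665, 328, 1697)

Euclid's formula: a = m² - n², b = 2mn, c = m² + n²
m = 41, n = 4
a = 41² - 4² = 1681 - 16 = 1665
b = 2 × 41 × 4 = 328
c = 41² + 4² = 1681 + 16 = 1697
Verification: 1665² + 328² = 2772225 + 107584 = 2879809 = 1697² ✓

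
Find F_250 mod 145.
115

Matrix identity: Q^n = [[F_(n+1), F_n], [F_n, F_(n-1)]] with Q = [[1,1],[1,0]].
n = 250 = 11111010₂. Square-and-multiply, entries mod 145:
Q^1 = [[1,1],[1,0]]
Q^3 = (Q^1)²·Q = [[3,2],[2,1]]
Q^7 = (Q^3)²·Q = [[21,13],[13,8]]
Q^15 = (Q^7)²·Q = [[117,30],[30,87]]
Q^31 = (Q^15)²·Q = [[119,89],[89,30]]
Q^62 = (Q^31)² = [[42,66],[66,121]]
Q^125 = (Q^62)²·Q = [[58,30],[30,28]]
Q^250 = (Q^125)² = [[59,115],[115,89]]
F_250 mod 145 = Q^250[0][1] = 115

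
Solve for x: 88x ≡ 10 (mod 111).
x ≡ 43 (mod 111)

gcd(88, 111) = 1, which divides 10, so solutions exist.
Find 88^(-1) mod 111 by the extended Euclidean algorithm:
111 = 1 × 88 + 23  ⟹  23 = (1)·111 + (-1)·88
88 = 3 × 23 + 19  ⟹  19 = (-3)·111 + (4)·88
23 = 1 × 19 + 4  ⟹  4 = (4)·111 + (-5)·88
19 = 4 × 4 + 3  ⟹  3 = (-19)·111 + (24)·88
4 = 1 × 3 + 1  ⟹  1 = (23)·111 + (-29)·88
So (-29)·88 ≡ 1 (mod 111), i.e. 88^(-1) ≡ -29 ≡ 82 (mod 111).
x ≡ 82 × 10 = 820 ≡ 43 (mod 111).
Check: 88 × 43 = 3784 ≡ 10 (mod 111).
Unique solution: x ≡ 43 (mod 111)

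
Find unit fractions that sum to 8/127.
1/16 + 1/2032

Greedy algorithm:
8/127: ceiling(127/8) = 16, use 1/16
1/2032: ceiling(2032/1) = 2032, use 1/2032
Result: 8/127 = 1/16 + 1/2032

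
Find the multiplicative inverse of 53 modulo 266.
261

gcd(53, 266) = 1, so the inverse exists.
Extended Euclidean algorithm on (266, 53):
266 = 5 × 53 + 1  ⟹  1 = (1)·266 + (-5)·53
So (-5)·53 ≡ 1 (mod 266), i.e. 53^(-1) ≡ -5 ≡ 261 (mod 266).
Check: 53 × 261 = 13833 ≡ 1 (mod 266)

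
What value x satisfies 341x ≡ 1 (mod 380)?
341

gcd(341, 380) = 1, so the inverse exists.
Extended Euclidean algorithm on (380, 341):
380 = 1 × 341 + 39  ⟹  39 = (1)·380 + (-1)·341
341 = 8 × 39 + 29  ⟹  29 = (-8)·380 + (9)·341
39 = 1 × 29 + 10  ⟹  10 = (9)·380 + (-10)·341
29 = 2 × 10 + 9  ⟹  9 = (-26)·380 + (29)·341
10 = 1 × 9 + 1  ⟹  1 = (35)·380 + (-39)·341
So (-39)·341 ≡ 1 (mod 380), i.e. 341^(-1) ≡ -39 ≡ 341 (mod 380).
Check: 341 × 341 = 116281 ≡ 1 (mod 380)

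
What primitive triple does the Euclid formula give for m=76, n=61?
(2055, 9272, 9497)

Euclid's formula: a = m² - n², b = 2mn, c = m² + n²
m = 76, n = 61
a = 76² - 61² = 5776 - 3721 = 2055
b = 2 × 76 × 61 = 9272
c = 76² + 61² = 5776 + 3721 = 9497
Verification: 2055² + 9272² = 4223025 + 85969984 = 90193009 = 9497² ✓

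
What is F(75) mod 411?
389

Matrix identity: Q^n = [[F_(n+1), F_n], [F_n, F_(n-1)]] with Q = [[1,1],[1,0]].
n = 75 = 1001011₂. Square-and-multiply, entries mod 411:
Q^1 = [[1,1],[1,0]]
Q^2 = (Q^1)² = [[2,1],[1,1]]
Q^4 = (Q^2)² = [[5,3],[3,2]]
Q^9 = (Q^4)²·Q = [[55,34],[34,21]]
Q^18 = (Q^9)² = [[71,118],[118,364]]
Q^37 = (Q^18)²·Q = [[14,59],[59,366]]
Q^75 = (Q^37)²·Q = [[204,389],[389,226]]
F_75 mod 411 = Q^75[0][1] = 389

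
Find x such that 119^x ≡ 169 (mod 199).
14

Baby-step giant-step with step n = ⌈√199⌉ = 15.
Baby steps 119^j mod 199 (j:value) for j=0..14: 0:1, 1:119, 2:32, 3:27, 4:29, 5:68, 6:132, 7:186, 8:45, 9:181, 10:47, 11:21, 12:111, 13:75, 14:169.
h = 169 is already in the table at j=14, so x = 14.
Check: 119^14 ≡ 169 (mod 199).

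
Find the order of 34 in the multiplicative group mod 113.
112

113 is prime, so ord(34) divides φ(113) = 112.
Divisors of 112: 1, 2, 4, 7, 8, 14, 16, 28, 56, 112.
Repeated squaring: 34^1 ≡ 34, 34^2 ≡ 26, 34^4 ≡ 111, 34^8 ≡ 4, 34^16 ≡ 16, 34^32 ≡ 30, 34^64 ≡ 109 (mod 113).
Test 34^d mod 113 for each divisor d in increasing order:
34^1 ≡ 34
34^2 ≡ 26
34^4 ≡ 111
34^7 = 34^4·34^2·34^1 ≡ 40
34^8 ≡ 4
34^14 = 34^8·34^4·34^2 ≡ 18
34^16 ≡ 16
34^28 = 34^16·34^8·34^4 ≡ 98
34^56 = 34^32·34^16·34^8 ≡ 112
34^112 = 34^64·34^32·34^16 ≡ 1  ← first divisor giving 1
The order is 112.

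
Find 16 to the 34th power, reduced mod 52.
16

Repeated squaring. Binary of 34 = 100010.
16^1 ≡ 16 (mod 52); 16^2 ≡ 48 (mod 52); 16^4 ≡ 16 (mod 52); 16^8 ≡ 48 (mod 52); 16^16 ≡ 16 (mod 52); 16^32 ≡ 48 (mod 52)
16^34 = 16^2 × 16^32 ≡ 16 (mod 52)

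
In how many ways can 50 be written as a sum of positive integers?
204226

p(n) counts ways to write n as a sum of positive integers (order ignored).
Euler's pentagonal recurrence: p(k) = p(k-1) + p(k-2) - p(k-5) - p(k-7) + p(k-12) + p(k-15) - ... (offsets j(3j∓1)/2, signs ++--, p(0)=1, p(<0)=0).
DP table for k = 0..49: p(0)=1, p(1)=1, p(2)=2, p(3)=3, p(4)=5, p(5)=7, p(6)=11, p(7)=15, p(8)=22, p(9)=30, p(10)=42, p(11)=56, p(12)=77, p(13)=101, p(14)=135, p(15)=176, p(16)=231, p(17)=297, p(18)=385, p(19)=490, p(20)=627, p(21)=792, p(22)=1002, p(23)=1255, p(24)=1575, p(25)=1958, p(26)=2436, p(27)=3010, p(28)=3718, p(29)=4565, p(30)=5604, p(31)=6842, p(32)=8349, p(33)=10143, p(34)=12310, p(35)=14883, p(36)=17977, p(37)=21637, p(38)=26015, p(39)=31185, p(40)=37338, p(41)=44583, p(42)=53174, p(43)=63261, p(44)=75175, p(45)=89134, p(46)=105558, p(47)=124754, p(48)=147273, p(49)=173525.
Final step: p(50) = p(49) + p(48) - p(45) - p(43) + p(38) + p(35) - p(28) - p(24) + p(15) + p(10)
= 173525 + 147273 - 89134 - 63261 + 26015 + 14883 - 3718 - 1575 + 176 + 42
= 204226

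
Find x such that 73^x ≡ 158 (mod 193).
171

Baby-step giant-step with step n = ⌈√193⌉ = 14.
Baby steps 73^j mod 193 (j:value) for j=0..13: 0:1, 1:73, 2:118, 3:122, 4:28, 5:114, 6:23, 7:135, 8:12, 9:104, 10:65, 11:113, 12:143, 13:17.
Giant-step multiplier: 73^(-14) ≡ 73^(192-14) = 73^178 ≡ 100 (mod 193).
Giant steps γ_i = 158·100^i mod 193: γ_0=158, γ_1=167, γ_2=102, γ_3=164, γ_4=188, γ_5=79, γ_6=180, γ_7=51, γ_8=82, γ_9=94, γ_10=136, γ_11=90, γ_12=122 (in table at j=3).
x = i·n + j = 12·14 + 3 = 171.
Check: 73^171 ≡ 158 (mod 193).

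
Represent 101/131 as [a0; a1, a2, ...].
[0; 1, 3, 2, 1, 2, 1, 2]

Euclidean algorithm steps:
101 = 0 × 131 + 101
131 = 1 × 101 + 30
101 = 3 × 30 + 11
30 = 2 × 11 + 8
11 = 1 × 8 + 3
8 = 2 × 3 + 2
3 = 1 × 2 + 1
2 = 2 × 1 + 0
Continued fraction: [0; 1, 3, 2, 1, 2, 1, 2]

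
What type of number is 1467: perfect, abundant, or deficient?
deficient

Proper divisors of 1467: sum = 1 + 3 + 9 + 163 + 489 = 665
Since 665 < 1467, 1467 is deficient.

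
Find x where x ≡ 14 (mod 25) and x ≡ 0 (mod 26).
364

Using Chinese Remainder Theorem:
M = 25 × 26 = 650
M1 = 26, M2 = 25
y1 = 26^(-1) mod 25 = 1
y2 = 25^(-1) mod 26 = 25
x = (14×26×1 + 0×25×25) mod 650 = 364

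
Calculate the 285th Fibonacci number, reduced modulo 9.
2

Matrix identity: Q^n = [[F_(n+1), F_n], [F_n, F_(n-1)]] with Q = [[1,1],[1,0]].
n = 285 = 100011101₂. Square-and-multiply, entries mod 9:
Q^1 = [[1,1],[1,0]]
Q^2 = (Q^1)² = [[2,1],[1,1]]
Q^4 = (Q^2)² = [[5,3],[3,2]]
Q^8 = (Q^4)² = [[7,3],[3,4]]
Q^17 = (Q^8)²·Q = [[1,4],[4,6]]
Q^35 = (Q^17)²·Q = [[0,8],[8,1]]
Q^71 = (Q^35)²·Q = [[0,1],[1,8]]
Q^142 = (Q^71)² = [[1,8],[8,2]]
Q^285 = (Q^142)²·Q = [[8,2],[2,6]]
F_285 mod 9 = Q^285[0][1] = 2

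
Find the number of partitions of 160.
107438159466

p(n) counts ways to write n as a sum of positive integers (order ignored).
Euler's pentagonal recurrence: p(k) = p(k-1) + p(k-2) - p(k-5) - p(k-7) + p(k-12) + p(k-15) - ... (offsets j(3j∓1)/2, signs ++--, p(0)=1, p(<0)=0).
DP table for k = 0..159: p(0)=1, p(1)=1, p(2)=2, p(3)=3, p(4)=5, p(5)=7, p(6)=11, p(7)=15, p(8)=22, p(9)=30, p(10)=42, p(11)=56, p(12)=77, p(13)=101, p(14)=135, p(15)=176, p(16)=231, p(17)=297, p(18)=385, p(19)=490, p(20)=627, p(21)=792, p(22)=1002, p(23)=1255, p(24)=1575, p(25)=1958, p(26)=2436, p(27)=3010, p(28)=3718, p(29)=4565, p(30)=5604, p(31)=6842, p(32)=8349, p(33)=10143, p(34)=12310, p(35)=14883, p(36)=17977, p(37)=21637, p(38)=26015, p(39)=31185, p(40)=37338, p(41)=44583, p(42)=53174, p(43)=63261, p(44)=75175, p(45)=89134, p(46)=105558, p(47)=124754, p(48)=147273, p(49)=173525, p(50)=204226, p(51)=239943, p(52)=281589, p(53)=329931, p(54)=386155, p(55)=451276, p(56)=526823, p(57)=614154, p(58)=715220, p(59)=831820, p(60)=966467, p(61)=1121505, p(62)=1300156, p(63)=1505499, p(64)=1741630, p(65)=2012558, p(66)=2323520, p(67)=2679689, p(68)=3087735, p(69)=3554345, p(70)=4087968, p(71)=4697205, p(72)=5392783, p(73)=6185689, p(74)=7089500, p(75)=8118264, p(76)=9289091, p(77)=10619863, p(78)=12132164, p(79)=13848650, p(80)=15796476, p(81)=18004327, p(82)=20506255, p(83)=23338469, p(84)=26543660, p(85)=30167357, p(86)=34262962, p(87)=38887673, p(88)=44108109, p(89)=49995925, p(90)=56634173, p(91)=64112359, p(92)=72533807, p(93)=82010177, p(94)=92669720, p(95)=104651419, p(96)=118114304, p(97)=133230930, p(98)=150198136, p(99)=169229875, p(100)=190569292, p(101)=214481126, p(102)=241265379, p(103)=271248950, p(104)=304801365, p(105)=342325709, p(106)=384276336, p(107)=431149389, p(108)=483502844, p(109)=541946240, p(110)=607163746, p(111)=679903203, p(112)=761002156, p(113)=851376628, p(114)=952050665, p(115)=1064144451, p(116)=1188908248, p(117)=1327710076, p(118)=1482074143, p(119)=1653668665, p(120)=1844349560, p(121)=2056148051, p(122)=2291320912, p(123)=2552338241, p(124)=2841940500, p(125)=3163127352, p(126)=3519222692, p(127)=3913864295, p(128)=4351078600, p(129)=4835271870, p(130)=5371315400, p(131)=5964539504, p(132)=6620830889, p(133)=7346629512, p(134)=8149040695, p(135)=9035836076, p(136)=10015581680, p(137)=11097645016, p(138)=12292341831, p(139)=13610949895, p(140)=15065878135, p(141)=16670689208, p(142)=18440293320, p(143)=20390982757, p(144)=22540654445, p(145)=24908858009, p(146)=27517052599, p(147)=30388671978, p(148)=33549419497, p(149)=37027355200, p(150)=40853235313, p(151)=45060624582, p(152)=49686288421, p(153)=54770336324, p(154)=60356673280, p(155)=66493182097, p(156)=73232243759, p(157)=80630964769, p(158)=88751778802, p(159)=97662728555.
Final step: p(160) = p(159) + p(158) - p(155) - p(153) + p(148) + p(145) - p(138) - p(134) + p(125) + p(120) - p(109) - p(103) + p(90) + p(83) - p(68) - p(60) + p(43) + p(34) - p(15) - p(5)
= 97662728555 + 88751778802 - 66493182097 - 54770336324 + 33549419497 + 24908858009 - 12292341831 - 8149040695 + 3163127352 + 1844349560 - 541946240 - 271248950 + 56634173 + 23338469 - 3087735 - 966467 + 63261 + 12310 - 176 - 7
= 107438159466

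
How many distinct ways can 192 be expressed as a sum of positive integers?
1987276856363

p(n) counts ways to write n as a sum of positive integers (order ignored).
Euler's pentagonal recurrence: p(k) = p(k-1) + p(k-2) - p(k-5) - p(k-7) + p(k-12) + p(k-15) - ... (offsets j(3j∓1)/2, signs ++--, p(0)=1, p(<0)=0).
DP table for k = 0..191: p(0)=1, p(1)=1, p(2)=2, p(3)=3, p(4)=5, p(5)=7, p(6)=11, p(7)=15, p(8)=22, p(9)=30, p(10)=42, p(11)=56, p(12)=77, p(13)=101, p(14)=135, p(15)=176, p(16)=231, p(17)=297, p(18)=385, p(19)=490, p(20)=627, p(21)=792, p(22)=1002, p(23)=1255, p(24)=1575, p(25)=1958, p(26)=2436, p(27)=3010, p(28)=3718, p(29)=4565, p(30)=5604, p(31)=6842, p(32)=8349, p(33)=10143, p(34)=12310, p(35)=14883, p(36)=17977, p(37)=21637, p(38)=26015, p(39)=31185, p(40)=37338, p(41)=44583, p(42)=53174, p(43)=63261, p(44)=75175, p(45)=89134, p(46)=105558, p(47)=124754, p(48)=147273, p(49)=173525, p(50)=204226, p(51)=239943, p(52)=281589, p(53)=329931, p(54)=386155, p(55)=451276, p(56)=526823, p(57)=614154, p(58)=715220, p(59)=831820, p(60)=966467, p(61)=1121505, p(62)=1300156, p(63)=1505499, p(64)=1741630, p(65)=2012558, p(66)=2323520, p(67)=2679689, p(68)=3087735, p(69)=3554345, p(70)=4087968, p(71)=4697205, p(72)=5392783, p(73)=6185689, p(74)=7089500, p(75)=8118264, p(76)=9289091, p(77)=10619863, p(78)=12132164, p(79)=13848650, p(80)=15796476, p(81)=18004327, p(82)=20506255, p(83)=23338469, p(84)=26543660, p(85)=30167357, p(86)=34262962, p(87)=38887673, p(88)=44108109, p(89)=49995925, p(90)=56634173, p(91)=64112359, p(92)=72533807, p(93)=82010177, p(94)=92669720, p(95)=104651419, p(96)=118114304, p(97)=133230930, p(98)=150198136, p(99)=169229875, p(100)=190569292, p(101)=214481126, p(102)=241265379, p(103)=271248950, p(104)=304801365, p(105)=342325709, p(106)=384276336, p(107)=431149389, p(108)=483502844, p(109)=541946240, p(110)=607163746, p(111)=679903203, p(112)=761002156, p(113)=851376628, p(114)=952050665, p(115)=1064144451, p(116)=1188908248, p(117)=1327710076, p(118)=1482074143, p(119)=1653668665, p(120)=1844349560, p(121)=2056148051, p(122)=2291320912, p(123)=2552338241, p(124)=2841940500, p(125)=3163127352, p(126)=3519222692, p(127)=3913864295, p(128)=4351078600, p(129)=4835271870, p(130)=5371315400, p(131)=5964539504, p(132)=6620830889, p(133)=7346629512, p(134)=8149040695, p(135)=9035836076, p(136)=10015581680, p(137)=11097645016, p(138)=12292341831, p(139)=13610949895, p(140)=15065878135, p(141)=16670689208, p(142)=18440293320, p(143)=20390982757, p(144)=22540654445, p(145)=24908858009, p(146)=27517052599, p(147)=30388671978, p(148)=33549419497, p(149)=37027355200, p(150)=40853235313, p(151)=45060624582, p(152)=49686288421, p(153)=54770336324, p(154)=60356673280, p(155)=66493182097, p(156)=73232243759, p(157)=80630964769, p(158)=88751778802, p(159)=97662728555, p(160)=107438159466, p(161)=118159068427, p(162)=129913904637, p(163)=142798995930, p(164)=156919475295, p(165)=172389800255, p(166)=189334822579, p(167)=207890420102, p(168)=228204732751, p(169)=250438925115, p(170)=274768617130, p(171)=301384802048, p(172)=330495499613, p(173)=362326859895, p(174)=397125074750, p(175)=435157697830, p(176)=476715857290, p(177)=522115831195, p(178)=571701605655, p(179)=625846753120, p(180)=684957390936, p(181)=749474411781, p(182)=819876908323, p(183)=896684817527, p(184)=980462880430, p(185)=1071823774337, p(186)=1171432692373, p(187)=1280011042268, p(188)=1398341745571, p(189)=1527273599625, p(190)=1667727404093, p(191)=1820701100652.
Final step: p(192) = p(191) + p(190) - p(187) - p(185) + p(180) + p(177) - p(170) - p(166) + p(157) + p(152) - p(141) - p(135) + p(122) + p(115) - p(100) - p(92) + p(75) + p(66) - p(47) - p(37) + p(16) + p(5)
= 1820701100652 + 1667727404093 - 1280011042268 - 1071823774337 + 684957390936 + 522115831195 - 274768617130 - 189334822579 + 80630964769 + 49686288421 - 16670689208 - 9035836076 + 2291320912 + 1064144451 - 190569292 - 72533807 + 8118264 + 2323520 - 124754 - 21637 + 231 + 7
= 1987276856363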